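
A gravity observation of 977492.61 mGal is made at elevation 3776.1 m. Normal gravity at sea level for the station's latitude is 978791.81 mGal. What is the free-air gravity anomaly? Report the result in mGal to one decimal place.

-133.9

Free-air correction = 0.3086 × 3776.1 = 1165.30 mGal
Free-air anomaly = 977492.61 − 978791.81 + (1165.30) = -133.90 mGal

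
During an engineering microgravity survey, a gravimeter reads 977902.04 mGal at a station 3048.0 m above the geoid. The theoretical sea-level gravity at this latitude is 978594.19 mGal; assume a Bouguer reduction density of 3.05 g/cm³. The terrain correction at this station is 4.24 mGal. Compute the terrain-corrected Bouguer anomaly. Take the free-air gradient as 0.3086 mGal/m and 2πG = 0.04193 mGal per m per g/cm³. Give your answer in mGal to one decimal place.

Free-air correction = 0.3086 × 3048.0 = 940.61 mGal
Free-air anomaly = 977902.04 − 978594.19 + (940.61) = 248.46 mGal
Bouguer slab correction = 0.04193 × 3.05 × 3048.0 = 389.80 mGal
Simple Bouguer anomaly = 248.46 − (389.80) = -141.34 mGal
Complete Bouguer anomaly = -141.34 + 4.24 = -137.10 mGal

-137.1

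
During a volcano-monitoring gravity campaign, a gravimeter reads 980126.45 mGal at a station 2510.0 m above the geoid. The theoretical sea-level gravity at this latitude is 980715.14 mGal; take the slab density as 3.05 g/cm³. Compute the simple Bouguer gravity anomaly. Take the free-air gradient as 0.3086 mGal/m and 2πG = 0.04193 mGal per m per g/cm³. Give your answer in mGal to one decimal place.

Free-air correction = 0.3086 × 2510.0 = 774.59 mGal
Free-air anomaly = 980126.45 − 980715.14 + (774.59) = 185.90 mGal
Bouguer slab correction = 0.04193 × 3.05 × 2510.0 = 321.00 mGal
Simple Bouguer anomaly = 185.90 − (321.00) = -135.10 mGal

-135.1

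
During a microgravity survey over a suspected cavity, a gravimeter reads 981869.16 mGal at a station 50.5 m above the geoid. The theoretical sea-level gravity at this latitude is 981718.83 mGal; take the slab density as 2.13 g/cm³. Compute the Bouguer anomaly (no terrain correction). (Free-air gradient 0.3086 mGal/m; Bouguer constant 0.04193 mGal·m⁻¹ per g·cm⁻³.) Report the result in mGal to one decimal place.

Free-air correction = 0.3086 × 50.5 = 15.58 mGal
Free-air anomaly = 981869.16 − 981718.83 + (15.58) = 165.91 mGal
Bouguer slab correction = 0.04193 × 2.13 × 50.5 = 4.51 mGal
Simple Bouguer anomaly = 165.91 − (4.51) = 161.40 mGal

161.4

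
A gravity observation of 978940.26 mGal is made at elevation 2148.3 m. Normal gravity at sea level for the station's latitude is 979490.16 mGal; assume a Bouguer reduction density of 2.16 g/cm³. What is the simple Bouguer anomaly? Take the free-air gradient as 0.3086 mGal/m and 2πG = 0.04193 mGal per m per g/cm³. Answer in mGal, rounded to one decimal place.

-81.5

Free-air correction = 0.3086 × 2148.3 = 662.97 mGal
Free-air anomaly = 978940.26 − 979490.16 + (662.97) = 113.07 mGal
Bouguer slab correction = 0.04193 × 2.16 × 2148.3 = 194.57 mGal
Simple Bouguer anomaly = 113.07 − (194.57) = -81.50 mGal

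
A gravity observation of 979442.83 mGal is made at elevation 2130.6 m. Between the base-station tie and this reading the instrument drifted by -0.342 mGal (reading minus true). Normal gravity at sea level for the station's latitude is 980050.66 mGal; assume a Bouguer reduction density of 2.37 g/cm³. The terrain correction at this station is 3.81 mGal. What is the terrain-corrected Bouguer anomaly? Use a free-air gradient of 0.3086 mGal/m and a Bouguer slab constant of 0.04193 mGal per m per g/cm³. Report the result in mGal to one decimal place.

-157.9

Drift-corrected reading = 979442.83 − (-0.342) = 979443.172 mGal
Free-air correction = 0.3086 × 2130.6 = 657.50 mGal
Free-air anomaly = 979443.172 − 980050.66 + (657.50) = 50.012 mGal
Bouguer slab correction = 0.04193 × 2.37 × 2130.6 = 211.73 mGal
Simple Bouguer anomaly = 50.012 − (211.73) = -161.718 mGal
Complete Bouguer anomaly = -161.718 + 3.81 = -157.908 mGal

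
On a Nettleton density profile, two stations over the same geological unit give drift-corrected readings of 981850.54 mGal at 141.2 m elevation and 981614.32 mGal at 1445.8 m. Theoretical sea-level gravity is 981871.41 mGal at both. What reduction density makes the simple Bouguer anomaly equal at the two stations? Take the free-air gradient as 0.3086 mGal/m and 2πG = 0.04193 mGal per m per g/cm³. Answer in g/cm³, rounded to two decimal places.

3.04

Δg_obs = 981614.32 − 981850.54 = -236.22 mGal over Δh = 1445.8 − 141.2 = 1304.6 m
Equal Bouguer anomalies ⇒ Δg_obs + (0.3086 − 0.04193ρ)·Δh = 0
0.3086 − 0.04193ρ = −Δg_obs/Δh = 0.18107
ρ = (0.3086 − 0.18107) / 0.04193 = 3.04 g/cm³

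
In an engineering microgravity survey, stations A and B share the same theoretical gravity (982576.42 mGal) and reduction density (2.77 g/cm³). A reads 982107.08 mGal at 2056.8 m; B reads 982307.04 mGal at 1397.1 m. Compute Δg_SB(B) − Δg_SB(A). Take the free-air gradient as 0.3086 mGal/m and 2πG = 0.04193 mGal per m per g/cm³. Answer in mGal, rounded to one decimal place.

Δg_SB(A) = 982107.08 − 982576.42 + 0.3086×2056.8 − 0.04193×2.77×2056.8 = -73.50 mGal
Δg_SB(B) = 982307.04 − 982576.42 + 0.3086×1397.1 − 0.04193×2.77×1397.1 = -0.50 mGal
Difference = -0.50 − (-73.50) = 73.00 mGal

73.0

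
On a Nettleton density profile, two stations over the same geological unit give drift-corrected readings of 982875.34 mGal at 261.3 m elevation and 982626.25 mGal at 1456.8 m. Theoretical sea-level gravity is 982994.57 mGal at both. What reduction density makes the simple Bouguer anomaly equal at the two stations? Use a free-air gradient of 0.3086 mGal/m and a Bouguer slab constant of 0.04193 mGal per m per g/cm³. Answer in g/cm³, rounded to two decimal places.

Δg_obs = 982626.25 − 982875.34 = -249.09 mGal over Δh = 1456.8 − 261.3 = 1195.5 m
Equal Bouguer anomalies ⇒ Δg_obs + (0.3086 − 0.04193ρ)·Δh = 0
0.3086 − 0.04193ρ = −Δg_obs/Δh = 0.20836
ρ = (0.3086 − 0.20836) / 0.04193 = 2.39 g/cm³

2.39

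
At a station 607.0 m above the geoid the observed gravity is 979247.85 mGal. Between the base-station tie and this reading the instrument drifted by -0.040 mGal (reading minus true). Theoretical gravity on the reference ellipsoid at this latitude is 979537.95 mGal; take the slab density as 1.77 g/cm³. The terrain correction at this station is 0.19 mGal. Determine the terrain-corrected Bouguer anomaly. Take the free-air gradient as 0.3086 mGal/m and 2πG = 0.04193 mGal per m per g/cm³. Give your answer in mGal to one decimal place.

-147.6

Drift-corrected reading = 979247.85 − (-0.040) = 979247.890 mGal
Free-air correction = 0.3086 × 607.0 = 187.32 mGal
Free-air anomaly = 979247.890 − 979537.95 + (187.32) = -102.740 mGal
Bouguer slab correction = 0.04193 × 1.77 × 607.0 = 45.05 mGal
Simple Bouguer anomaly = -102.740 − (45.05) = -147.790 mGal
Complete Bouguer anomaly = -147.790 + 0.19 = -147.600 mGal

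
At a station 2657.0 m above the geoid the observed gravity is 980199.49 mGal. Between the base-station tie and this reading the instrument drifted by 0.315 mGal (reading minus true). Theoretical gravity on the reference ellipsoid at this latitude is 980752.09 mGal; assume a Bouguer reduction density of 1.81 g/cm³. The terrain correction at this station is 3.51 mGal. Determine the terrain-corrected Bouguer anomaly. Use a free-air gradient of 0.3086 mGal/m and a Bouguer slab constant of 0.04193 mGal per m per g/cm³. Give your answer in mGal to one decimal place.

Drift-corrected reading = 980199.49 − (0.315) = 980199.175 mGal
Free-air correction = 0.3086 × 2657.0 = 819.95 mGal
Free-air anomaly = 980199.175 − 980752.09 + (819.95) = 267.035 mGal
Bouguer slab correction = 0.04193 × 1.81 × 2657.0 = 201.65 mGal
Simple Bouguer anomaly = 267.035 − (201.65) = 65.385 mGal
Complete Bouguer anomaly = 65.385 + 3.51 = 68.895 mGal

68.9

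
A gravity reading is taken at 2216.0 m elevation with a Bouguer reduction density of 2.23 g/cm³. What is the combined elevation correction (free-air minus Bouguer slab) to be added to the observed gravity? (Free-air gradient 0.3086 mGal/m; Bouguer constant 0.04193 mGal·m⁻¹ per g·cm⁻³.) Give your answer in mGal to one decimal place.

Combined gradient = 0.3086 − 0.04193 × 2.23 = 0.2150961 mGal/m
Combined elevation correction = 0.2150961 × 2216.0 = 476.7 mGal

476.7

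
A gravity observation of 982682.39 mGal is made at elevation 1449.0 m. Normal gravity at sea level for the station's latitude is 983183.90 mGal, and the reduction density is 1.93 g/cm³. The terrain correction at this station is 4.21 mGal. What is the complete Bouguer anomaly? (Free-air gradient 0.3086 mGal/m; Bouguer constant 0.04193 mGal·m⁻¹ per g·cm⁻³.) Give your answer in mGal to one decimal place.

-167.4

Free-air correction = 0.3086 × 1449.0 = 447.16 mGal
Free-air anomaly = 982682.39 − 983183.90 + (447.16) = -54.35 mGal
Bouguer slab correction = 0.04193 × 1.93 × 1449.0 = 117.26 mGal
Simple Bouguer anomaly = -54.35 − (117.26) = -171.61 mGal
Complete Bouguer anomaly = -171.61 + 4.21 = -167.40 mGal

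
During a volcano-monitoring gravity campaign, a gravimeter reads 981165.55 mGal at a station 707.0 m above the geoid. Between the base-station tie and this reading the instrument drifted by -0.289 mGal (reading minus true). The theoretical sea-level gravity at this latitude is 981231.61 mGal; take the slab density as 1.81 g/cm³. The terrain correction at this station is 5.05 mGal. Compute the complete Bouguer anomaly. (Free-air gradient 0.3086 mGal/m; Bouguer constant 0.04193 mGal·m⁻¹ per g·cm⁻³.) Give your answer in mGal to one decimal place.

Drift-corrected reading = 981165.55 − (-0.289) = 981165.839 mGal
Free-air correction = 0.3086 × 707.0 = 218.18 mGal
Free-air anomaly = 981165.839 − 981231.61 + (218.18) = 152.409 mGal
Bouguer slab correction = 0.04193 × 1.81 × 707.0 = 53.66 mGal
Simple Bouguer anomaly = 152.409 − (53.66) = 98.749 mGal
Complete Bouguer anomaly = 98.749 + 5.05 = 103.799 mGal

103.8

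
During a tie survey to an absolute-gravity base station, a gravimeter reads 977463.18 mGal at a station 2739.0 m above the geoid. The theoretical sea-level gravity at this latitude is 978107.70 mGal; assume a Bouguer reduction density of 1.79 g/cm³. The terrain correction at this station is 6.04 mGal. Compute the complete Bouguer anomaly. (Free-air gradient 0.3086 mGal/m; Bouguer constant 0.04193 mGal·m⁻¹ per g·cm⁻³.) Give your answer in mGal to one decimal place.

1.2

Free-air correction = 0.3086 × 2739.0 = 845.26 mGal
Free-air anomaly = 977463.18 − 978107.70 + (845.26) = 200.74 mGal
Bouguer slab correction = 0.04193 × 1.79 × 2739.0 = 205.57 mGal
Simple Bouguer anomaly = 200.74 − (205.57) = -4.83 mGal
Complete Bouguer anomaly = -4.83 + 6.04 = 1.21 mGal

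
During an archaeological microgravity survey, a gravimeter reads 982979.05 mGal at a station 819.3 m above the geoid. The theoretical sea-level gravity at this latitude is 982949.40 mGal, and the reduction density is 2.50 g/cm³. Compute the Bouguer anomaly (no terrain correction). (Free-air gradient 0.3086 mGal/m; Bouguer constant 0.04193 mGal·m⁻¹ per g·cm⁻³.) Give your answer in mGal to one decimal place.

Free-air correction = 0.3086 × 819.3 = 252.84 mGal
Free-air anomaly = 982979.05 − 982949.40 + (252.84) = 282.49 mGal
Bouguer slab correction = 0.04193 × 2.50 × 819.3 = 85.88 mGal
Simple Bouguer anomaly = 282.49 − (85.88) = 196.61 mGal

196.6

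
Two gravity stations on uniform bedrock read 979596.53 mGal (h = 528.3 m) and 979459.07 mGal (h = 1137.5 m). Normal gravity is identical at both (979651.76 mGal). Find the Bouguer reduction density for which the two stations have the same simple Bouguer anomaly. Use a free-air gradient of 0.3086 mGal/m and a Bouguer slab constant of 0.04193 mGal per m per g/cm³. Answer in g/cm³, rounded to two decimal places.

1.98

Δg_obs = 979459.07 − 979596.53 = -137.46 mGal over Δh = 1137.5 − 528.3 = 609.2 m
Equal Bouguer anomalies ⇒ Δg_obs + (0.3086 − 0.04193ρ)·Δh = 0
0.3086 − 0.04193ρ = −Δg_obs/Δh = 0.22564
ρ = (0.3086 − 0.22564) / 0.04193 = 1.98 g/cm³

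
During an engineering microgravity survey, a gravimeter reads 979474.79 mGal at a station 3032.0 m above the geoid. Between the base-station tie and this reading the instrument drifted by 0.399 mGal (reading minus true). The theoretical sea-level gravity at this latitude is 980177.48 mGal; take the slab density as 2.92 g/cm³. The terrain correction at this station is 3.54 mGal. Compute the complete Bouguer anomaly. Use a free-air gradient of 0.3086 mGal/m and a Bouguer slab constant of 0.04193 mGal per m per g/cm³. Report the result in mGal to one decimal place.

-135.1

Drift-corrected reading = 979474.79 − (0.399) = 979474.391 mGal
Free-air correction = 0.3086 × 3032.0 = 935.68 mGal
Free-air anomaly = 979474.391 − 980177.48 + (935.68) = 232.591 mGal
Bouguer slab correction = 0.04193 × 2.92 × 3032.0 = 371.22 mGal
Simple Bouguer anomaly = 232.591 − (371.22) = -138.629 mGal
Complete Bouguer anomaly = -138.629 + 3.54 = -135.089 mGal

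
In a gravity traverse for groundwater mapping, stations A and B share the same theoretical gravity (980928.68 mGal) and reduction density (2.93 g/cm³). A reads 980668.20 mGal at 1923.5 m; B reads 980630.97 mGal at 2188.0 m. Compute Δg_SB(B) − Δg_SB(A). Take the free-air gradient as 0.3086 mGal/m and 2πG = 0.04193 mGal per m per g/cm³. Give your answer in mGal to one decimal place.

11.9

Δg_SB(A) = 980668.20 − 980928.68 + 0.3086×1923.5 − 0.04193×2.93×1923.5 = 96.80 mGal
Δg_SB(B) = 980630.97 − 980928.68 + 0.3086×2188.0 − 0.04193×2.93×2188.0 = 108.70 mGal
Difference = 108.70 − (96.80) = 11.90 mGal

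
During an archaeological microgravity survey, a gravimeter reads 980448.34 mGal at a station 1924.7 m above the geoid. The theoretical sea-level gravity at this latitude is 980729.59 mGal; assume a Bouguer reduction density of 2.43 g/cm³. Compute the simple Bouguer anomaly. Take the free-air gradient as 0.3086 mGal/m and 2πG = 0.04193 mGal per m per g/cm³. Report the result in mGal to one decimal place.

Free-air correction = 0.3086 × 1924.7 = 593.96 mGal
Free-air anomaly = 980448.34 − 980729.59 + (593.96) = 312.71 mGal
Bouguer slab correction = 0.04193 × 2.43 × 1924.7 = 196.11 mGal
Simple Bouguer anomaly = 312.71 − (196.11) = 116.60 mGal

116.6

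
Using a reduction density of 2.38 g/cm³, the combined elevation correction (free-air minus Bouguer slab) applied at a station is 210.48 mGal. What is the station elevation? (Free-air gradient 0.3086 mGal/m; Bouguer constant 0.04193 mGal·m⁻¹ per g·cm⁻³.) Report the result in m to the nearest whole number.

Combined gradient = 0.3086 − 0.04193 × 2.38 = 0.2088066 mGal/m
h = 210.48 / 0.2088066 = 1008.01 m

1008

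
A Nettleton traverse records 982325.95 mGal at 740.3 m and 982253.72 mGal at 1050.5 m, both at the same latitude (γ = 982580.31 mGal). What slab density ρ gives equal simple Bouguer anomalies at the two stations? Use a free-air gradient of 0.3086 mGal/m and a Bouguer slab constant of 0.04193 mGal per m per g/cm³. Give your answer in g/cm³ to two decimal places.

Δg_obs = 982253.72 − 982325.95 = -72.23 mGal over Δh = 1050.5 − 740.3 = 310.2 m
Equal Bouguer anomalies ⇒ Δg_obs + (0.3086 − 0.04193ρ)·Δh = 0
0.3086 − 0.04193ρ = −Δg_obs/Δh = 0.23285
ρ = (0.3086 − 0.23285) / 0.04193 = 1.81 g/cm³

1.81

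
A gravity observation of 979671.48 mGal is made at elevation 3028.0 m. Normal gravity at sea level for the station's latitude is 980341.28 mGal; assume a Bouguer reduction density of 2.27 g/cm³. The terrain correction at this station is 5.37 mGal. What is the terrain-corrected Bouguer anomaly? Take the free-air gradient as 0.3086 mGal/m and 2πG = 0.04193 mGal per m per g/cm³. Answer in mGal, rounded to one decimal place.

Free-air correction = 0.3086 × 3028.0 = 934.44 mGal
Free-air anomaly = 979671.48 − 980341.28 + (934.44) = 264.64 mGal
Bouguer slab correction = 0.04193 × 2.27 × 3028.0 = 288.21 mGal
Simple Bouguer anomaly = 264.64 − (288.21) = -23.57 mGal
Complete Bouguer anomaly = -23.57 + 5.37 = -18.20 mGal

-18.2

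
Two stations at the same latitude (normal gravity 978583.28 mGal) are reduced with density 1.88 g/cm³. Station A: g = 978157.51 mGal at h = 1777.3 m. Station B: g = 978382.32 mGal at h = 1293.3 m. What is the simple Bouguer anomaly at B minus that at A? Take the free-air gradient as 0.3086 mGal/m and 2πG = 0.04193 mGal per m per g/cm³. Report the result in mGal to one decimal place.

113.6

Δg_SB(A) = 978157.51 − 978583.28 + 0.3086×1777.3 − 0.04193×1.88×1777.3 = -17.40 mGal
Δg_SB(B) = 978382.32 − 978583.28 + 0.3086×1293.3 − 0.04193×1.88×1293.3 = 96.20 mGal
Difference = 96.20 − (-17.40) = 113.60 mGal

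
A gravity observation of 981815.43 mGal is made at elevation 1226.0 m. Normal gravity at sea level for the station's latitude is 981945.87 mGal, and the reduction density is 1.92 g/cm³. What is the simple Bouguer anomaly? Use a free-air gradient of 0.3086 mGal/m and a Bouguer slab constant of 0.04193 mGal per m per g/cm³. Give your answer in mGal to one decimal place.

149.2

Free-air correction = 0.3086 × 1226.0 = 378.34 mGal
Free-air anomaly = 981815.43 − 981945.87 + (378.34) = 247.90 mGal
Bouguer slab correction = 0.04193 × 1.92 × 1226.0 = 98.70 mGal
Simple Bouguer anomaly = 247.90 − (98.70) = 149.20 mGal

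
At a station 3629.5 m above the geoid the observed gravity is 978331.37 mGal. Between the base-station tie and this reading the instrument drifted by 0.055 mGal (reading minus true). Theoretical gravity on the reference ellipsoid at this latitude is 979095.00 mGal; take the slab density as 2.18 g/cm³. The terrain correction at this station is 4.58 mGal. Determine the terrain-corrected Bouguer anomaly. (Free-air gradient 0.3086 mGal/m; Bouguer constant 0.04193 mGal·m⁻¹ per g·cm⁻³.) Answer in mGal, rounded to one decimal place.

29.2

Drift-corrected reading = 978331.37 − (0.055) = 978331.315 mGal
Free-air correction = 0.3086 × 3629.5 = 1120.06 mGal
Free-air anomaly = 978331.315 − 979095.00 + (1120.06) = 356.375 mGal
Bouguer slab correction = 0.04193 × 2.18 × 3629.5 = 331.76 mGal
Simple Bouguer anomaly = 356.375 − (331.76) = 24.615 mGal
Complete Bouguer anomaly = 24.615 + 4.58 = 29.195 mGal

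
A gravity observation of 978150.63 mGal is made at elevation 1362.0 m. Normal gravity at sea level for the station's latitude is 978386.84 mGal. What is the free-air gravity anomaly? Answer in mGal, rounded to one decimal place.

Free-air correction = 0.3086 × 1362.0 = 420.31 mGal
Free-air anomaly = 978150.63 − 978386.84 + (420.31) = 184.10 mGal

184.1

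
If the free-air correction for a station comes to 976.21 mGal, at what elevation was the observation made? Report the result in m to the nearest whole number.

3163

h = 976.21 / 0.3086 = 3163.35 m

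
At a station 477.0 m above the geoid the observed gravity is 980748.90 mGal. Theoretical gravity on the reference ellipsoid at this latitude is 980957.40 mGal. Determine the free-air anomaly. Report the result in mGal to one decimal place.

-61.3

Free-air correction = 0.3086 × 477.0 = 147.20 mGal
Free-air anomaly = 980748.90 − 980957.40 + (147.20) = -61.30 mGal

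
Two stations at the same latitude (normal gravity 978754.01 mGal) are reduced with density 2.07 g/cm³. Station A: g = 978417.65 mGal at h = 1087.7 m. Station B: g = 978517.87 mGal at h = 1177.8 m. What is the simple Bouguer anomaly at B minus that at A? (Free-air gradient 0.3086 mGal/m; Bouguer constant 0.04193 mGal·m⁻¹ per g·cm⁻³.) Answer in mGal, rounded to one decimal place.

Δg_SB(A) = 978417.65 − 978754.01 + 0.3086×1087.7 − 0.04193×2.07×1087.7 = -95.10 mGal
Δg_SB(B) = 978517.87 − 978754.01 + 0.3086×1177.8 − 0.04193×2.07×1177.8 = 25.10 mGal
Difference = 25.10 − (-95.10) = 120.20 mGal

120.2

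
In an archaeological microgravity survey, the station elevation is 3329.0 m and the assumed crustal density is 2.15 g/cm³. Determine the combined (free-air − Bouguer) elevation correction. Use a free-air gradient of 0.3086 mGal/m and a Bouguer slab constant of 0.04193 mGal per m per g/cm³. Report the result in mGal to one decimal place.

Combined gradient = 0.3086 − 0.04193 × 2.15 = 0.2184505 mGal/m
Combined elevation correction = 0.2184505 × 3329.0 = 727.2 mGal

727.2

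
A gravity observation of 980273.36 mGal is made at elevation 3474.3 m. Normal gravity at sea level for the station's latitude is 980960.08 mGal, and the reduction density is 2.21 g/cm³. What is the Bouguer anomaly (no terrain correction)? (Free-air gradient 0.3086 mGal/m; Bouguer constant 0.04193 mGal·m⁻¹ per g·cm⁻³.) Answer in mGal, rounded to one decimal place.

Free-air correction = 0.3086 × 3474.3 = 1072.17 mGal
Free-air anomaly = 980273.36 − 980960.08 + (1072.17) = 385.45 mGal
Bouguer slab correction = 0.04193 × 2.21 × 3474.3 = 321.95 mGal
Simple Bouguer anomaly = 385.45 − (321.95) = 63.50 mGal

63.5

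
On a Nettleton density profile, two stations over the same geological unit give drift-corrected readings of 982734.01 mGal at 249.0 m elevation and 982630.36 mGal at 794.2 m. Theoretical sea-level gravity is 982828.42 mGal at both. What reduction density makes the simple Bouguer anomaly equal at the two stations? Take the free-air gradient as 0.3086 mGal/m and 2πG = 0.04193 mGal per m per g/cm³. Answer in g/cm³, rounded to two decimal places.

2.83

Δg_obs = 982630.36 − 982734.01 = -103.65 mGal over Δh = 794.2 − 249.0 = 545.2 m
Equal Bouguer anomalies ⇒ Δg_obs + (0.3086 − 0.04193ρ)·Δh = 0
0.3086 − 0.04193ρ = −Δg_obs/Δh = 0.19011
ρ = (0.3086 − 0.19011) / 0.04193 = 2.83 g/cm³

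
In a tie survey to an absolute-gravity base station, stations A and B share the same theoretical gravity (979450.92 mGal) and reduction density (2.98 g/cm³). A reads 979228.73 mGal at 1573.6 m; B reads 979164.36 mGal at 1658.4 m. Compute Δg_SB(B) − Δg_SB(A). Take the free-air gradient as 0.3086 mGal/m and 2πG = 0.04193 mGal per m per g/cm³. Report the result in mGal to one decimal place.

-48.8

Δg_SB(A) = 979228.73 − 979450.92 + 0.3086×1573.6 − 0.04193×2.98×1573.6 = 66.80 mGal
Δg_SB(B) = 979164.36 − 979450.92 + 0.3086×1658.4 − 0.04193×2.98×1658.4 = 18.00 mGal
Difference = 18.00 − (66.80) = -48.80 mGal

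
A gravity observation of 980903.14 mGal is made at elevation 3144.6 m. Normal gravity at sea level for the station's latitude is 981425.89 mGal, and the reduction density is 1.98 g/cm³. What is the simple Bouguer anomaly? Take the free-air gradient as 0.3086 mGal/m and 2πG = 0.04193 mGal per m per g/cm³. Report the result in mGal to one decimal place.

Free-air correction = 0.3086 × 3144.6 = 970.42 mGal
Free-air anomaly = 980903.14 − 981425.89 + (970.42) = 447.67 mGal
Bouguer slab correction = 0.04193 × 1.98 × 3144.6 = 261.07 mGal
Simple Bouguer anomaly = 447.67 − (261.07) = 186.60 mGal

186.6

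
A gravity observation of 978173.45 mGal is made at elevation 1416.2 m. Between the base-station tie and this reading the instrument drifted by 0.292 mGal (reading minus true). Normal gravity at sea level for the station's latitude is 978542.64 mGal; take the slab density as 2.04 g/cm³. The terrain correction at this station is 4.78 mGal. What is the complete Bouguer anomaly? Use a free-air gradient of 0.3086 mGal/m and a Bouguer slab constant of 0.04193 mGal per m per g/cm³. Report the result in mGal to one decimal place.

-48.8

Drift-corrected reading = 978173.45 − (0.292) = 978173.158 mGal
Free-air correction = 0.3086 × 1416.2 = 437.04 mGal
Free-air anomaly = 978173.158 − 978542.64 + (437.04) = 67.558 mGal
Bouguer slab correction = 0.04193 × 2.04 × 1416.2 = 121.14 mGal
Simple Bouguer anomaly = 67.558 − (121.14) = -53.582 mGal
Complete Bouguer anomaly = -53.582 + 4.78 = -48.802 mGal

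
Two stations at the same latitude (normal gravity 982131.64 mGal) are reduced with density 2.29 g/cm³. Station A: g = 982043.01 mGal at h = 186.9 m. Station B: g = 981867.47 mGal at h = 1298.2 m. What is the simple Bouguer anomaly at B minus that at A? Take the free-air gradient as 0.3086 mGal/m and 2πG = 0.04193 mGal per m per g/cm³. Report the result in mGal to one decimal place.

Δg_SB(A) = 982043.01 − 982131.64 + 0.3086×186.9 − 0.04193×2.29×186.9 = -48.90 mGal
Δg_SB(B) = 981867.47 − 982131.64 + 0.3086×1298.2 − 0.04193×2.29×1298.2 = 11.80 mGal
Difference = 11.80 − (-48.90) = 60.70 mGal

60.7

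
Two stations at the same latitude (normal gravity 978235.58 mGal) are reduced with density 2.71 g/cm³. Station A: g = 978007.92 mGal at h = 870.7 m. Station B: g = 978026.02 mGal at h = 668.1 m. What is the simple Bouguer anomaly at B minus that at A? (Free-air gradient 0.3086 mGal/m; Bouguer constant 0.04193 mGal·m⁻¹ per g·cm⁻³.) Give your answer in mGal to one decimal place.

-21.4

Δg_SB(A) = 978007.92 − 978235.58 + 0.3086×870.7 − 0.04193×2.71×870.7 = -57.90 mGal
Δg_SB(B) = 978026.02 − 978235.58 + 0.3086×668.1 − 0.04193×2.71×668.1 = -79.30 mGal
Difference = -79.30 − (-57.90) = -21.40 mGal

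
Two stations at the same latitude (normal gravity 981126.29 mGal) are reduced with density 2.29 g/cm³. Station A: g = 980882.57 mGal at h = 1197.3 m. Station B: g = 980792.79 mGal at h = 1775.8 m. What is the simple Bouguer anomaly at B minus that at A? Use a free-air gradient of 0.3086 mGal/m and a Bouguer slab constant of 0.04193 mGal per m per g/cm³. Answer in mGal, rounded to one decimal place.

Δg_SB(A) = 980882.57 − 981126.29 + 0.3086×1197.3 − 0.04193×2.29×1197.3 = 10.80 mGal
Δg_SB(B) = 980792.79 − 981126.29 + 0.3086×1775.8 − 0.04193×2.29×1775.8 = 44.00 mGal
Difference = 44.00 − (10.80) = 33.20 mGal

33.2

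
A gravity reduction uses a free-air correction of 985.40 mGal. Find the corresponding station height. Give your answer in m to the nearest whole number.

h = 985.40 / 0.3086 = 3193.13 m

3193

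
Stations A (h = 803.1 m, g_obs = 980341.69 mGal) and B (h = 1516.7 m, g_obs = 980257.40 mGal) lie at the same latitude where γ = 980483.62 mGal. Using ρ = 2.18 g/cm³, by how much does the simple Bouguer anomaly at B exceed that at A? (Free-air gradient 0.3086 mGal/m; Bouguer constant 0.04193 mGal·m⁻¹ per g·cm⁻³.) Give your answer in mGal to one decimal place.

Δg_SB(A) = 980341.69 − 980483.62 + 0.3086×803.1 − 0.04193×2.18×803.1 = 32.50 mGal
Δg_SB(B) = 980257.40 − 980483.62 + 0.3086×1516.7 − 0.04193×2.18×1516.7 = 103.20 mGal
Difference = 103.20 − (32.50) = 70.70 mGal

70.7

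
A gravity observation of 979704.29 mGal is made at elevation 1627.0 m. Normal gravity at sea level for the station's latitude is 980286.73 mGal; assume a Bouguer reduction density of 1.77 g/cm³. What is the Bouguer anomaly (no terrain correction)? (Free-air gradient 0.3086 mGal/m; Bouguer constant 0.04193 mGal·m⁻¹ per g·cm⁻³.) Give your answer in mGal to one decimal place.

Free-air correction = 0.3086 × 1627.0 = 502.09 mGal
Free-air anomaly = 979704.29 − 980286.73 + (502.09) = -80.35 mGal
Bouguer slab correction = 0.04193 × 1.77 × 1627.0 = 120.75 mGal
Simple Bouguer anomaly = -80.35 − (120.75) = -201.10 mGal

-201.1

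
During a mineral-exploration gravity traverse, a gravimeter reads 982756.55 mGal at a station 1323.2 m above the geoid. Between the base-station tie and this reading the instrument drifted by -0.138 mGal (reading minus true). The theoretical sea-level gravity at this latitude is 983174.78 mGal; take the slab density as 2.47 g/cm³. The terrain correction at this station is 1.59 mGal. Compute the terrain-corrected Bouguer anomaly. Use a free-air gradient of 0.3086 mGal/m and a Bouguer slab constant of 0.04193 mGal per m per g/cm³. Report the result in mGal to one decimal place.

Drift-corrected reading = 982756.55 − (-0.138) = 982756.688 mGal
Free-air correction = 0.3086 × 1323.2 = 408.34 mGal
Free-air anomaly = 982756.688 − 983174.78 + (408.34) = -9.752 mGal
Bouguer slab correction = 0.04193 × 2.47 × 1323.2 = 137.04 mGal
Simple Bouguer anomaly = -9.752 − (137.04) = -146.792 mGal
Complete Bouguer anomaly = -146.792 + 1.59 = -145.202 mGal

-145.2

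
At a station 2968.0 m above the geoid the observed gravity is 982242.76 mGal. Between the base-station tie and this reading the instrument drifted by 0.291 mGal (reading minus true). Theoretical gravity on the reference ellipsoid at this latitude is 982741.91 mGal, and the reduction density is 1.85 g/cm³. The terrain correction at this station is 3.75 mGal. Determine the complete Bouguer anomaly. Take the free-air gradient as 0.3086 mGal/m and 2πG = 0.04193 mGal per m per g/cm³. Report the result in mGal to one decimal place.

Drift-corrected reading = 982242.76 − (0.291) = 982242.469 mGal
Free-air correction = 0.3086 × 2968.0 = 915.92 mGal
Free-air anomaly = 982242.469 − 982741.91 + (915.92) = 416.479 mGal
Bouguer slab correction = 0.04193 × 1.85 × 2968.0 = 230.23 mGal
Simple Bouguer anomaly = 416.479 − (230.23) = 186.249 mGal
Complete Bouguer anomaly = 186.249 + 3.75 = 189.999 mGal

190.0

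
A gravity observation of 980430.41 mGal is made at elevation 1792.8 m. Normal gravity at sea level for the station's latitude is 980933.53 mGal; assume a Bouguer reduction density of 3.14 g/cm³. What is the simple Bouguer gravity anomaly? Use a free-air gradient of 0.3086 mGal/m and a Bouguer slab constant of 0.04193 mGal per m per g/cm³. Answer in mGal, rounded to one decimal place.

Free-air correction = 0.3086 × 1792.8 = 553.26 mGal
Free-air anomaly = 980430.41 − 980933.53 + (553.26) = 50.14 mGal
Bouguer slab correction = 0.04193 × 3.14 × 1792.8 = 236.04 mGal
Simple Bouguer anomaly = 50.14 − (236.04) = -185.90 mGal

-185.9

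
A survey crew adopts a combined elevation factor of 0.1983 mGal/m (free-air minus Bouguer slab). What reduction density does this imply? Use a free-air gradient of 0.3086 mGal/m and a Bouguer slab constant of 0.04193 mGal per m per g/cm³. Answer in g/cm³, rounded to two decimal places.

0.1983 = 0.3086 − 0.04193 × ρ
ρ = (0.3086 − 0.1983) / 0.04193 = 2.63 g/cm³

2.63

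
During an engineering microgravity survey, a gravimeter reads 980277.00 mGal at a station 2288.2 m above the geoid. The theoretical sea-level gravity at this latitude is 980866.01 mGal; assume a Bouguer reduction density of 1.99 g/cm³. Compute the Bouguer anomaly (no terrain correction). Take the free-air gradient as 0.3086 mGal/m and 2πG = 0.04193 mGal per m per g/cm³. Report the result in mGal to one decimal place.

Free-air correction = 0.3086 × 2288.2 = 706.14 mGal
Free-air anomaly = 980277.00 − 980866.01 + (706.14) = 117.13 mGal
Bouguer slab correction = 0.04193 × 1.99 × 2288.2 = 190.93 mGal
Simple Bouguer anomaly = 117.13 − (190.93) = -73.80 mGal

-73.8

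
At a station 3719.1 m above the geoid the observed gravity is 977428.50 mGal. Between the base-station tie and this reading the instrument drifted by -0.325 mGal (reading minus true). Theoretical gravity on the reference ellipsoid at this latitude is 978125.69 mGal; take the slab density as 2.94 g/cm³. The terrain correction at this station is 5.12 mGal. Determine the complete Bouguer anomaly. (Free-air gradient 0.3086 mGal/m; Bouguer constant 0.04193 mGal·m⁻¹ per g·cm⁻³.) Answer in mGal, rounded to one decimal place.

Drift-corrected reading = 977428.50 − (-0.325) = 977428.825 mGal
Free-air correction = 0.3086 × 3719.1 = 1147.71 mGal
Free-air anomaly = 977428.825 − 978125.69 + (1147.71) = 450.845 mGal
Bouguer slab correction = 0.04193 × 2.94 × 3719.1 = 458.47 mGal
Simple Bouguer anomaly = 450.845 − (458.47) = -7.625 mGal
Complete Bouguer anomaly = -7.625 + 5.12 = -2.505 mGal

-2.5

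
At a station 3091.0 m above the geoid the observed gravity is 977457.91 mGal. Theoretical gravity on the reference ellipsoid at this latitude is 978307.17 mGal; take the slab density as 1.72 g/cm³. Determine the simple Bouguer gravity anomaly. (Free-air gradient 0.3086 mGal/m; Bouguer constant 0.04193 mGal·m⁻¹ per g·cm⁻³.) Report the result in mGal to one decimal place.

-118.3

Free-air correction = 0.3086 × 3091.0 = 953.88 mGal
Free-air anomaly = 977457.91 − 978307.17 + (953.88) = 104.62 mGal
Bouguer slab correction = 0.04193 × 1.72 × 3091.0 = 222.92 mGal
Simple Bouguer anomaly = 104.62 − (222.92) = -118.30 mGal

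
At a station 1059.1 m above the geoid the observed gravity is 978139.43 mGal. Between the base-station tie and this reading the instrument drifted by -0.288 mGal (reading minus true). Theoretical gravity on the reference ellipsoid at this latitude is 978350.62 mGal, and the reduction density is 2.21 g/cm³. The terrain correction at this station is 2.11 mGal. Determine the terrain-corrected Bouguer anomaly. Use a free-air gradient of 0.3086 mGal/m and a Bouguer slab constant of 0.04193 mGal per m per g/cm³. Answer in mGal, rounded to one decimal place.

19.9

Drift-corrected reading = 978139.43 − (-0.288) = 978139.718 mGal
Free-air correction = 0.3086 × 1059.1 = 326.84 mGal
Free-air anomaly = 978139.718 − 978350.62 + (326.84) = 115.938 mGal
Bouguer slab correction = 0.04193 × 2.21 × 1059.1 = 98.14 mGal
Simple Bouguer anomaly = 115.938 − (98.14) = 17.798 mGal
Complete Bouguer anomaly = 17.798 + 2.11 = 19.908 mGal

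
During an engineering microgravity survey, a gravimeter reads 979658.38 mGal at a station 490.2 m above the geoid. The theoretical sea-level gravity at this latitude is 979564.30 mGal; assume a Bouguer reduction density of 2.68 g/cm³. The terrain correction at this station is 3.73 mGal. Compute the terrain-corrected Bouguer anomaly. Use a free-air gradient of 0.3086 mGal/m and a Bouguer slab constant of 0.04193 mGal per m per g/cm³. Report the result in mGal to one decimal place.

194.0

Free-air correction = 0.3086 × 490.2 = 151.28 mGal
Free-air anomaly = 979658.38 − 979564.30 + (151.28) = 245.36 mGal
Bouguer slab correction = 0.04193 × 2.68 × 490.2 = 55.08 mGal
Simple Bouguer anomaly = 245.36 − (55.08) = 190.28 mGal
Complete Bouguer anomaly = 190.28 + 3.73 = 194.01 mGal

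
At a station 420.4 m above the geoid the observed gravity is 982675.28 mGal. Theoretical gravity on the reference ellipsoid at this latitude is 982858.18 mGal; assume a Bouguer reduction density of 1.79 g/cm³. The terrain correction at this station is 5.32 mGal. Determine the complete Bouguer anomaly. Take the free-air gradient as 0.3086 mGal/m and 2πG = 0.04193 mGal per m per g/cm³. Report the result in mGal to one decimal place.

-79.4

Free-air correction = 0.3086 × 420.4 = 129.74 mGal
Free-air anomaly = 982675.28 − 982858.18 + (129.74) = -53.16 mGal
Bouguer slab correction = 0.04193 × 1.79 × 420.4 = 31.55 mGal
Simple Bouguer anomaly = -53.16 − (31.55) = -84.71 mGal
Complete Bouguer anomaly = -84.71 + 5.32 = -79.39 mGal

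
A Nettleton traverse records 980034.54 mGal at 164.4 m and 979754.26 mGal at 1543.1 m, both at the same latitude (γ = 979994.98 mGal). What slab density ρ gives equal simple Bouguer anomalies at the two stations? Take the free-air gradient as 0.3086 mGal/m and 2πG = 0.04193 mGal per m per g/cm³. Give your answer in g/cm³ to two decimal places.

2.51

Δg_obs = 979754.26 − 980034.54 = -280.28 mGal over Δh = 1543.1 − 164.4 = 1378.7 m
Equal Bouguer anomalies ⇒ Δg_obs + (0.3086 − 0.04193ρ)·Δh = 0
0.3086 − 0.04193ρ = −Δg_obs/Δh = 0.20329
ρ = (0.3086 − 0.20329) / 0.04193 = 2.51 g/cm³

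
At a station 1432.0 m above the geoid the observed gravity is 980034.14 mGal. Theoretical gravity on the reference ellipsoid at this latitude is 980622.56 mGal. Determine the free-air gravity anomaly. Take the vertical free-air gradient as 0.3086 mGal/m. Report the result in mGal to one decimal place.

-146.5

Free-air correction = 0.3086 × 1432.0 = 441.92 mGal
Free-air anomaly = 980034.14 − 980622.56 + (441.92) = -146.50 mGal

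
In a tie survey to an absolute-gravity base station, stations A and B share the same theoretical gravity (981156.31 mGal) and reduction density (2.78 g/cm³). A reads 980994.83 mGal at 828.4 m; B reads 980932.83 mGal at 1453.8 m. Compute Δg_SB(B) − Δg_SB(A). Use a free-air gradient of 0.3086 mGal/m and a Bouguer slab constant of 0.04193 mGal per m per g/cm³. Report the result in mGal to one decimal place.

58.1

Δg_SB(A) = 980994.83 − 981156.31 + 0.3086×828.4 − 0.04193×2.78×828.4 = -2.40 mGal
Δg_SB(B) = 980932.83 − 981156.31 + 0.3086×1453.8 − 0.04193×2.78×1453.8 = 55.70 mGal
Difference = 55.70 − (-2.40) = 58.10 mGal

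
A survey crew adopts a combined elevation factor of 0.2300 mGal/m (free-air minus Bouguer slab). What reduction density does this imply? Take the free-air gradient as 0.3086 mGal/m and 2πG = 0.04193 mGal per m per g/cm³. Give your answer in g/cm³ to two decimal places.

0.2300 = 0.3086 − 0.04193 × ρ
ρ = (0.3086 − 0.2300) / 0.04193 = 1.87 g/cm³

1.87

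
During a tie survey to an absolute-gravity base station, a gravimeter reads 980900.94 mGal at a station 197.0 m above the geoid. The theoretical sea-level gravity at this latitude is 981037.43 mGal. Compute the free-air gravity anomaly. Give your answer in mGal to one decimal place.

-75.7

Free-air correction = 0.3086 × 197.0 = 60.79 mGal
Free-air anomaly = 980900.94 − 981037.43 + (60.79) = -75.70 mGal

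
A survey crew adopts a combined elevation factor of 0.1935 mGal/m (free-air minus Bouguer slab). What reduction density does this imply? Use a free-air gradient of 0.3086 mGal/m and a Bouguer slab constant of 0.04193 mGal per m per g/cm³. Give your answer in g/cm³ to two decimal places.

0.1935 = 0.3086 − 0.04193 × ρ
ρ = (0.3086 − 0.1935) / 0.04193 = 2.75 g/cm³

2.75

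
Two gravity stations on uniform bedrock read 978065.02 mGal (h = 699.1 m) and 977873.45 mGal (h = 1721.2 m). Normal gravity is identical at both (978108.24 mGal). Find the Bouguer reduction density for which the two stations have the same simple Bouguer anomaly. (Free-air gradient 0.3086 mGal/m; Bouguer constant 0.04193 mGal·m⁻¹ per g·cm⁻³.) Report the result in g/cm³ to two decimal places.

2.89

Δg_obs = 977873.45 − 978065.02 = -191.57 mGal over Δh = 1721.2 − 699.1 = 1022.1 m
Equal Bouguer anomalies ⇒ Δg_obs + (0.3086 − 0.04193ρ)·Δh = 0
0.3086 − 0.04193ρ = −Δg_obs/Δh = 0.18743
ρ = (0.3086 − 0.18743) / 0.04193 = 2.89 g/cm³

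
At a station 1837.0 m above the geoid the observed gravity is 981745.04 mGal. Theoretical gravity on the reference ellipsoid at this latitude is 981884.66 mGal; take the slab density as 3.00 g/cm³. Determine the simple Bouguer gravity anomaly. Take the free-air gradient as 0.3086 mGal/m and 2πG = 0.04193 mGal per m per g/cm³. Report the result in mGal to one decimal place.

Free-air correction = 0.3086 × 1837.0 = 566.90 mGal
Free-air anomaly = 981745.04 − 981884.66 + (566.90) = 427.28 mGal
Bouguer slab correction = 0.04193 × 3.00 × 1837.0 = 231.08 mGal
Simple Bouguer anomaly = 427.28 − (231.08) = 196.20 mGal

196.2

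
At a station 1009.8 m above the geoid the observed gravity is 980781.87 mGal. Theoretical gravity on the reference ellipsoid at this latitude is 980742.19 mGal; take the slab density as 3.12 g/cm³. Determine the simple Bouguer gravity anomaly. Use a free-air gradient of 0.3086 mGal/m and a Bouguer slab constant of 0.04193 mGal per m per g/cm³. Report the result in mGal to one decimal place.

219.2

Free-air correction = 0.3086 × 1009.8 = 311.62 mGal
Free-air anomaly = 980781.87 − 980742.19 + (311.62) = 351.30 mGal
Bouguer slab correction = 0.04193 × 3.12 × 1009.8 = 132.10 mGal
Simple Bouguer anomaly = 351.30 − (132.10) = 219.20 mGal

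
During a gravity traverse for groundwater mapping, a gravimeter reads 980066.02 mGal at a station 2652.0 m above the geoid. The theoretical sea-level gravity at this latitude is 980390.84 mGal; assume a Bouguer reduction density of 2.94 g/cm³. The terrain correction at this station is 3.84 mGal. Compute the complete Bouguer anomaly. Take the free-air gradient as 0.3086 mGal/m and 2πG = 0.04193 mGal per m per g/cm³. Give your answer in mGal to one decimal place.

Free-air correction = 0.3086 × 2652.0 = 818.41 mGal
Free-air anomaly = 980066.02 − 980390.84 + (818.41) = 493.59 mGal
Bouguer slab correction = 0.04193 × 2.94 × 2652.0 = 326.92 mGal
Simple Bouguer anomaly = 493.59 − (326.92) = 166.67 mGal
Complete Bouguer anomaly = 166.67 + 3.84 = 170.51 mGal

170.5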